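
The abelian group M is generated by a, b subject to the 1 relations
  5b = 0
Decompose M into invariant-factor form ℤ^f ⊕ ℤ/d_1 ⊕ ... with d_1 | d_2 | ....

rank_ℚ(R)=1; free=2−1=1
SNF(R) diag = [5] → torsion [5]

Answer: M ≅ ℤ^1 ⊕ ℤ/5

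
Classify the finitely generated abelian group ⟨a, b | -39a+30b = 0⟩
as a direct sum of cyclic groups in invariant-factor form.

rank_ℚ(R)=1; free=2−1=1
SNF(R) diag = [3] → torsion [3]

Answer: M ≅ ℤ^1 ⊕ ℤ/3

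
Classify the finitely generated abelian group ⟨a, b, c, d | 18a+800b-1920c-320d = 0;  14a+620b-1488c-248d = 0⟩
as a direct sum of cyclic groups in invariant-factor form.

rank_ℚ(R)=2; free=4−2=2
SNF(R) diag = [2, 4] → torsion [2, 4]

Answer: M ≅ ℤ^2 ⊕ ℤ/2 ⊕ ℤ/4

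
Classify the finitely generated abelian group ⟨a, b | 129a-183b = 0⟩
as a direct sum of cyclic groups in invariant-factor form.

rank_ℚ(R)=1; free=2−1=1
SNF(R) diag = [3] → torsion [3]

Answer: M ≅ ℤ^1 ⊕ ℤ/3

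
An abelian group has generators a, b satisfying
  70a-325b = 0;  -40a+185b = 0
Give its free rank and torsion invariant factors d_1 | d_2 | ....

rank_ℚ(R)=2; free=2−2=0
SNF(R) diag = [5, 10] → torsion [5, 10]

Answer: M ≅ ℤ/5 ⊕ ℤ/10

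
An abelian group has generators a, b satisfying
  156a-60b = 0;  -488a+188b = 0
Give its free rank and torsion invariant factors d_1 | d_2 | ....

rank_ℚ(R)=2; free=2−2=0
SNF(R) diag = [4, 12] → torsion [4, 12]

Answer: M ≅ ℤ/4 ⊕ ℤ/12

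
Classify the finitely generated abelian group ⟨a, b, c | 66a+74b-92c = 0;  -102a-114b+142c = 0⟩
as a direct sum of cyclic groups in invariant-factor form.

rank_ℚ(R)=2; free=3−2=1
SNF(R) diag = [2, 2] → torsion [2, 2]

Answer: M ≅ ℤ^1 ⊕ ℤ/2 ⊕ ℤ/2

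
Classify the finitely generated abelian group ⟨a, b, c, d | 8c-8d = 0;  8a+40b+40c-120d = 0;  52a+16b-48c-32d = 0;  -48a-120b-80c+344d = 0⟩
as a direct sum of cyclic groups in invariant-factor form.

rank_ℚ(R)=4; free=4−4=0
SNF(R) diag = [4, 8, 8, 24] → torsion [4, 8, 8, 24]

Answer: M ≅ ℤ/4 ⊕ ℤ/8 ⊕ ℤ/8 ⊕ ℤ/24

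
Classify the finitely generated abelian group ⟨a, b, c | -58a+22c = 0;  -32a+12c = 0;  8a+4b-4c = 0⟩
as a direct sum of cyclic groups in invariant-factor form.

rank_ℚ(R)=3; free=3−3=0
SNF(R) diag = [2, 4, 4] → torsion [2, 4, 4]

Answer: M ≅ ℤ/2 ⊕ ℤ/4 ⊕ ℤ/4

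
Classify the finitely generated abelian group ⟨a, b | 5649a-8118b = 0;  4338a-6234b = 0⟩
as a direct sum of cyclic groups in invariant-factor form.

Answer: M ≅ ℤ/3 ⊕ ℤ/6

Derivation:
rank_ℚ(R)=2; free=2−2=0
SNF(R) diag = [3, 6] → torsion [3, 6]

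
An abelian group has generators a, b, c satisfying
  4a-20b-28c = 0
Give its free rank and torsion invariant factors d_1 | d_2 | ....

rank_ℚ(R)=1; free=3−1=2
SNF(R) diag = [4] → torsion [4]

Answer: M ≅ ℤ^2 ⊕ ℤ/4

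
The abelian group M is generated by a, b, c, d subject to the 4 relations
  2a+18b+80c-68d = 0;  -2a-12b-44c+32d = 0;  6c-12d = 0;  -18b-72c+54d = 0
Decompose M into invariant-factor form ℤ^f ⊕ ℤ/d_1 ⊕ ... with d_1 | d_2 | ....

rank_ℚ(R)=4; free=4−4=0
SNF(R) diag = [2, 6, 6, 18] → torsion [2, 6, 6, 18]

Answer: M ≅ ℤ/2 ⊕ ℤ/6 ⊕ ℤ/6 ⊕ ℤ/18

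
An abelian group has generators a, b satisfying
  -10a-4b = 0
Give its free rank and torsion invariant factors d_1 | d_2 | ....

Answer: M ≅ ℤ^1 ⊕ ℤ/2

Derivation:
rank_ℚ(R)=1; free=2−1=1
SNF(R) diag = [2] → torsion [2]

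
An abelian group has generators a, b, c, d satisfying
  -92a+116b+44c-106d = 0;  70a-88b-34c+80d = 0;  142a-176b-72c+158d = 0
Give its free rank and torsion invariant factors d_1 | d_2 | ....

rank_ℚ(R)=3; free=4−3=1
SNF(R) diag = [2, 2, 6] → torsion [2, 2, 6]

Answer: M ≅ ℤ^1 ⊕ ℤ/2 ⊕ ℤ/2 ⊕ ℤ/6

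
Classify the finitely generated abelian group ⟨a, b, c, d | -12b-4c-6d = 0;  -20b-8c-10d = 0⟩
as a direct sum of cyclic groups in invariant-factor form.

Answer: M ≅ ℤ^2 ⊕ ℤ/2 ⊕ ℤ/4

Derivation:
rank_ℚ(R)=2; free=4−2=2
SNF(R) diag = [2, 4] → torsion [2, 4]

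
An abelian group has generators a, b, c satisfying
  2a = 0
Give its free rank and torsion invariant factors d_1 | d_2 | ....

Answer: M ≅ ℤ^2 ⊕ ℤ/2

Derivation:
rank_ℚ(R)=1; free=3−1=2
SNF(R) diag = [2] → torsion [2]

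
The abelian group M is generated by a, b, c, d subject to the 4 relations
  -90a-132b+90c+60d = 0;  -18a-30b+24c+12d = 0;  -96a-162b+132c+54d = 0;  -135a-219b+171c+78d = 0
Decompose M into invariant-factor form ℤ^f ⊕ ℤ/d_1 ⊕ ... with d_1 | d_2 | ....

rank_ℚ(R)=4; free=4−4=0
SNF(R) diag = [3, 6, 6, 6] → torsion [3, 6, 6, 6]

Answer: M ≅ ℤ/3 ⊕ ℤ/6 ⊕ ℤ/6 ⊕ ℤ/6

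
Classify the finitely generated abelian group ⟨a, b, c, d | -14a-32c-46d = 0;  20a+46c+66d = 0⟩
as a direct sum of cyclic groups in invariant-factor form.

Answer: M ≅ ℤ^2 ⊕ ℤ/2 ⊕ ℤ/2

Derivation:
rank_ℚ(R)=2; free=4−2=2
SNF(R) diag = [2, 2] → torsion [2, 2]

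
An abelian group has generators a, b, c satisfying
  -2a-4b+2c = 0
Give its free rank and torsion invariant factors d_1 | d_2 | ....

Answer: M ≅ ℤ^2 ⊕ ℤ/2

Derivation:
rank_ℚ(R)=1; free=3−1=2
SNF(R) diag = [2] → torsion [2]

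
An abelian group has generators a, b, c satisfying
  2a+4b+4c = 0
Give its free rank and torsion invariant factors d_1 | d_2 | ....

Answer: M ≅ ℤ^2 ⊕ ℤ/2

Derivation:
rank_ℚ(R)=1; free=3−1=2
SNF(R) diag = [2] → torsion [2]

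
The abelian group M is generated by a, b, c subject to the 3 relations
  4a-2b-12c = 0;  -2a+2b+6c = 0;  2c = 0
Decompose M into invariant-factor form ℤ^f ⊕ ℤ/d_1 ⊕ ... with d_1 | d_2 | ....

Answer: M ≅ ℤ/2 ⊕ ℤ/2 ⊕ ℤ/2

Derivation:
rank_ℚ(R)=3; free=3−3=0
SNF(R) diag = [2, 2, 2] → torsion [2, 2, 2]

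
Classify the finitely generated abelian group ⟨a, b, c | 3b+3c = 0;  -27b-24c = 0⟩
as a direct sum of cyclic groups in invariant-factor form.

Answer: M ≅ ℤ^1 ⊕ ℤ/3 ⊕ ℤ/3

Derivation:
rank_ℚ(R)=2; free=3−2=1
SNF(R) diag = [3, 3] → torsion [3, 3]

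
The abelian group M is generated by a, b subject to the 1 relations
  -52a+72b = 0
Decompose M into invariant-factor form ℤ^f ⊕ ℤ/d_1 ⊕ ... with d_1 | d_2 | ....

rank_ℚ(R)=1; free=2−1=1
SNF(R) diag = [4] → torsion [4]

Answer: M ≅ ℤ^1 ⊕ ℤ/4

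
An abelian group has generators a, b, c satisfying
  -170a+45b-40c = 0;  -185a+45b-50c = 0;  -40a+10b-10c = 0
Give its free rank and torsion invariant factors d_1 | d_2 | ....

rank_ℚ(R)=3; free=3−3=0
SNF(R) diag = [5, 5, 10] → torsion [5, 5, 10]

Answer: M ≅ ℤ/5 ⊕ ℤ/5 ⊕ ℤ/10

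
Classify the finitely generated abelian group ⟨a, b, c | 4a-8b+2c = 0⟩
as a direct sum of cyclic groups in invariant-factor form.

Answer: M ≅ ℤ^2 ⊕ ℤ/2

Derivation:
rank_ℚ(R)=1; free=3−1=2
SNF(R) diag = [2] → torsion [2]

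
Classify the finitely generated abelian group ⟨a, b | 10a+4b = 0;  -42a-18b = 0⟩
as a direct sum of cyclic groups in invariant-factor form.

rank_ℚ(R)=2; free=2−2=0
SNF(R) diag = [2, 6] → torsion [2, 6]

Answer: M ≅ ℤ/2 ⊕ ℤ/6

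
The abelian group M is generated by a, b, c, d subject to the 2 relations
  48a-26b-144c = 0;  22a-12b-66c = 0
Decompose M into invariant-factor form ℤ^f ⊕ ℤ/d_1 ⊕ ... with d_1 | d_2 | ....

rank_ℚ(R)=2; free=4−2=2
SNF(R) diag = [2, 2] → torsion [2, 2]

Answer: M ≅ ℤ^2 ⊕ ℤ/2 ⊕ ℤ/2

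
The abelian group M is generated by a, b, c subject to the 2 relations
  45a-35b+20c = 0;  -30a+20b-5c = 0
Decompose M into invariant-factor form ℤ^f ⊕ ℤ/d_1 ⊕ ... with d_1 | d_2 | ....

rank_ℚ(R)=2; free=3−2=1
SNF(R) diag = [5, 15] → torsion [5, 15]

Answer: M ≅ ℤ^1 ⊕ ℤ/5 ⊕ ℤ/15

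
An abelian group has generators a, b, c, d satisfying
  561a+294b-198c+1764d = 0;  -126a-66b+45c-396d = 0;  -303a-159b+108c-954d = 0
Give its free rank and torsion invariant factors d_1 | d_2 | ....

Answer: M ≅ ℤ^1 ⊕ ℤ/3 ⊕ ℤ/3 ⊕ ℤ/9

Derivation:
rank_ℚ(R)=3; free=4−3=1
SNF(R) diag = [3, 3, 9] → torsion [3, 3, 9]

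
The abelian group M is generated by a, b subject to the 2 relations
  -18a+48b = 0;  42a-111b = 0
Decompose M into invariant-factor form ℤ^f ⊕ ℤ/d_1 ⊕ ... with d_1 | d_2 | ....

rank_ℚ(R)=2; free=2−2=0
SNF(R) diag = [3, 6] → torsion [3, 6]

Answer: M ≅ ℤ/3 ⊕ ℤ/6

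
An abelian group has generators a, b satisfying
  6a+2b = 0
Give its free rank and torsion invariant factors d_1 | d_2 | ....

rank_ℚ(R)=1; free=2−1=1
SNF(R) diag = [2] → torsion [2]

Answer: M ≅ ℤ^1 ⊕ ℤ/2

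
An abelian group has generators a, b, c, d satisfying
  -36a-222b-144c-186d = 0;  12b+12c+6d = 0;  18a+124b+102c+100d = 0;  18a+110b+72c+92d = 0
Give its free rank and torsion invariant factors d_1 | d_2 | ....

Answer: M ≅ ℤ/2 ⊕ ℤ/6 ⊕ ℤ/18 ⊕ ℤ/18

Derivation:
rank_ℚ(R)=4; free=4−4=0
SNF(R) diag = [2, 6, 18, 18] → torsion [2, 6, 18, 18]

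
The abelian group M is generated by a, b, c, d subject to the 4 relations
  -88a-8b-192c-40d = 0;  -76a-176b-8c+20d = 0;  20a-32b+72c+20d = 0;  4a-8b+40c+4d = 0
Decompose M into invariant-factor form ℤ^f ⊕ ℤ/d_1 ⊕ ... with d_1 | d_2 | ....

rank_ℚ(R)=4; free=4−4=0
SNF(R) diag = [4, 8, 16, 48] → torsion [4, 8, 16, 48]

Answer: M ≅ ℤ/4 ⊕ ℤ/8 ⊕ ℤ/16 ⊕ ℤ/48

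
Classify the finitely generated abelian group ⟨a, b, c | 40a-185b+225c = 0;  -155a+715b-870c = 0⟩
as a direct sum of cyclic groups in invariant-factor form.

Answer: M ≅ ℤ^1 ⊕ ℤ/5 ⊕ ℤ/15

Derivation:
rank_ℚ(R)=2; free=3−2=1
SNF(R) diag = [5, 15] → torsion [5, 15]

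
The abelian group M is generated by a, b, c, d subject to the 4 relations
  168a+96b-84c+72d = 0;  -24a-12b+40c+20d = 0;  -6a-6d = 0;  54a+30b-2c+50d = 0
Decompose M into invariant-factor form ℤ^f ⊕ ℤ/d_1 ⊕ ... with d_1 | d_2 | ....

Answer: M ≅ ℤ/2 ⊕ ℤ/6 ⊕ ℤ/12 ⊕ ℤ/36

Derivation:
rank_ℚ(R)=4; free=4−4=0
SNF(R) diag = [2, 6, 12, 36] → torsion [2, 6, 12, 36]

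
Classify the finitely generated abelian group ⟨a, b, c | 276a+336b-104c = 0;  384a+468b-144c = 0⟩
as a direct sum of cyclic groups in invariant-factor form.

Answer: M ≅ ℤ^1 ⊕ ℤ/4 ⊕ ℤ/12

Derivation:
rank_ℚ(R)=2; free=3−2=1
SNF(R) diag = [4, 12] → torsion [4, 12]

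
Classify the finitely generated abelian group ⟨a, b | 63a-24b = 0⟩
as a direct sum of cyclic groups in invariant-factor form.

rank_ℚ(R)=1; free=2−1=1
SNF(R) diag = [3] → torsion [3]

Answer: M ≅ ℤ^1 ⊕ ℤ/3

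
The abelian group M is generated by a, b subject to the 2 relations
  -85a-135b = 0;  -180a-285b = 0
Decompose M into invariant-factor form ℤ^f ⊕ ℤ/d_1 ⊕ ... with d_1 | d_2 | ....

Answer: M ≅ ℤ/5 ⊕ ℤ/15

Derivation:
rank_ℚ(R)=2; free=2−2=0
SNF(R) diag = [5, 15] → torsion [5, 15]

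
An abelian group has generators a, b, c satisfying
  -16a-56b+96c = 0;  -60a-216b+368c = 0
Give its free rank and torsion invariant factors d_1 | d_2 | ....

rank_ℚ(R)=2; free=3−2=1
SNF(R) diag = [4, 8] → torsion [4, 8]

Answer: M ≅ ℤ^1 ⊕ ℤ/4 ⊕ ℤ/8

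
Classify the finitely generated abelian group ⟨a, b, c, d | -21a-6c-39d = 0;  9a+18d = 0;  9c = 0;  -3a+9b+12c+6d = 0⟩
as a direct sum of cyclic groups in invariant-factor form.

Answer: M ≅ ℤ/3 ⊕ ℤ/9 ⊕ ℤ/9 ⊕ ℤ/9

Derivation:
rank_ℚ(R)=4; free=4−4=0
SNF(R) diag = [3, 9, 9, 9] → torsion [3, 9, 9, 9]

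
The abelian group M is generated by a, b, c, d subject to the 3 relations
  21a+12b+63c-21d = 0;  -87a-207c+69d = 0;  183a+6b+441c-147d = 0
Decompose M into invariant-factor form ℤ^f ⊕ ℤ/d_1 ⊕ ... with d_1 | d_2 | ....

rank_ℚ(R)=3; free=4−3=1
SNF(R) diag = [3, 6, 18] → torsion [3, 6, 18]

Answer: M ≅ ℤ^1 ⊕ ℤ/3 ⊕ ℤ/6 ⊕ ℤ/18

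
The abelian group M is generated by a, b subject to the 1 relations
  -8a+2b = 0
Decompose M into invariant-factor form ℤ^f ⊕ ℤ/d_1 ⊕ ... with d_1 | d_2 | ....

rank_ℚ(R)=1; free=2−1=1
SNF(R) diag = [2] → torsion [2]

Answer: M ≅ ℤ^1 ⊕ ℤ/2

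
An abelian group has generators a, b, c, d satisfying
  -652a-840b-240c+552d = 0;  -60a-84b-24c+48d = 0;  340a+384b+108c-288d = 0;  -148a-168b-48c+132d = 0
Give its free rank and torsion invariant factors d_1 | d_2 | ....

rank_ℚ(R)=4; free=4−4=0
SNF(R) diag = [4, 12, 12, 36] → torsion [4, 12, 12, 36]

Answer: M ≅ ℤ/4 ⊕ ℤ/12 ⊕ ℤ/12 ⊕ ℤ/36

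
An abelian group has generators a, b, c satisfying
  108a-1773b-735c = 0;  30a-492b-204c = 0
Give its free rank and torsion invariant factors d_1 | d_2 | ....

rank_ℚ(R)=2; free=3−2=1
SNF(R) diag = [3, 6] → torsion [3, 6]

Answer: M ≅ ℤ^1 ⊕ ℤ/3 ⊕ ℤ/6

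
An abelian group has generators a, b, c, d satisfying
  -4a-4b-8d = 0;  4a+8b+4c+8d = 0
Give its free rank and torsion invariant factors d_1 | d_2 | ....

rank_ℚ(R)=2; free=4−2=2
SNF(R) diag = [4, 4] → torsion [4, 4]

Answer: M ≅ ℤ^2 ⊕ ℤ/4 ⊕ ℤ/4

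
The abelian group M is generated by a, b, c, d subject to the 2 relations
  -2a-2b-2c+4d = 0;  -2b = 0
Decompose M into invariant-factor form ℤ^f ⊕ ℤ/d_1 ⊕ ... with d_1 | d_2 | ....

Answer: M ≅ ℤ^2 ⊕ ℤ/2 ⊕ ℤ/2

Derivation:
rank_ℚ(R)=2; free=4−2=2
SNF(R) diag = [2, 2] → torsion [2, 2]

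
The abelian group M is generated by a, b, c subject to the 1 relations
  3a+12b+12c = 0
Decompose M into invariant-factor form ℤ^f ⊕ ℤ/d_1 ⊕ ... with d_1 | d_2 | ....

rank_ℚ(R)=1; free=3−1=2
SNF(R) diag = [3] → torsion [3]

Answer: M ≅ ℤ^2 ⊕ ℤ/3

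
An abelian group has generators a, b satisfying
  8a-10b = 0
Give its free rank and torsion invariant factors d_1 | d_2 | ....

rank_ℚ(R)=1; free=2−1=1
SNF(R) diag = [2] → torsion [2]

Answer: M ≅ ℤ^1 ⊕ ℤ/2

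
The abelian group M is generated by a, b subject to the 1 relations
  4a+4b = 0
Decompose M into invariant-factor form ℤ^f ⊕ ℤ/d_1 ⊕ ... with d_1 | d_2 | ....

Answer: M ≅ ℤ^1 ⊕ ℤ/4

Derivation:
rank_ℚ(R)=1; free=2−1=1
SNF(R) diag = [4] → torsion [4]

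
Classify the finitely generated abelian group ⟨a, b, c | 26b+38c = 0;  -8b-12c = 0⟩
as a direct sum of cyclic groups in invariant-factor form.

Answer: M ≅ ℤ^1 ⊕ ℤ/2 ⊕ ℤ/4

Derivation:
rank_ℚ(R)=2; free=3−2=1
SNF(R) diag = [2, 4] → torsion [2, 4]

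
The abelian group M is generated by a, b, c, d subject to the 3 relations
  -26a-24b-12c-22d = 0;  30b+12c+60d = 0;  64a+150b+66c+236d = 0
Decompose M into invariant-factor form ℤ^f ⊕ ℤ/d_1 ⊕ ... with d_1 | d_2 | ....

rank_ℚ(R)=3; free=4−3=1
SNF(R) diag = [2, 6, 6] → torsion [2, 6, 6]

Answer: M ≅ ℤ^1 ⊕ ℤ/2 ⊕ ℤ/6 ⊕ ℤ/6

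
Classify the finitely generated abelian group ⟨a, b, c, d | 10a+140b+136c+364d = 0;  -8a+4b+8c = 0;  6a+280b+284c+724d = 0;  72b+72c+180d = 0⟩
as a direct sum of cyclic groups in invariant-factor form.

rank_ℚ(R)=4; free=4−4=0
SNF(R) diag = [2, 4, 12, 36] → torsion [2, 4, 12, 36]

Answer: M ≅ ℤ/2 ⊕ ℤ/4 ⊕ ℤ/12 ⊕ ℤ/36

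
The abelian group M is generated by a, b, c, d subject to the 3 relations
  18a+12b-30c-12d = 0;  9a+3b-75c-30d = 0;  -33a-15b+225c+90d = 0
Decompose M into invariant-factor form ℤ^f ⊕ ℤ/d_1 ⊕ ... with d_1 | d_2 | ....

Answer: M ≅ ℤ^1 ⊕ ℤ/3 ⊕ ℤ/6 ⊕ ℤ/18

Derivation:
rank_ℚ(R)=3; free=4−3=1
SNF(R) diag = [3, 6, 18] → torsion [3, 6, 18]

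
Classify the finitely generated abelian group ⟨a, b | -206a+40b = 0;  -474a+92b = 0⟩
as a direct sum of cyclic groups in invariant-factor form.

Answer: M ≅ ℤ/2 ⊕ ℤ/4

Derivation:
rank_ℚ(R)=2; free=2−2=0
SNF(R) diag = [2, 4] → torsion [2, 4]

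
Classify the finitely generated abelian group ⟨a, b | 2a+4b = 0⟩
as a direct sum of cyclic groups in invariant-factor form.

Answer: M ≅ ℤ^1 ⊕ ℤ/2

Derivation:
rank_ℚ(R)=1; free=2−1=1
SNF(R) diag = [2] → torsion [2]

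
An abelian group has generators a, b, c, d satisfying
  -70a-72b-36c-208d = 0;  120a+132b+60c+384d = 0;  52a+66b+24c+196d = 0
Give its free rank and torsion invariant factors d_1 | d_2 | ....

rank_ℚ(R)=3; free=4−3=1
SNF(R) diag = [2, 6, 12] → torsion [2, 6, 12]

Answer: M ≅ ℤ^1 ⊕ ℤ/2 ⊕ ℤ/6 ⊕ ℤ/12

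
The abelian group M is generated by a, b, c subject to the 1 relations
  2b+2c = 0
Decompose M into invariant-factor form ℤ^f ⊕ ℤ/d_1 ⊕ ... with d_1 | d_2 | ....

rank_ℚ(R)=1; free=3−1=2
SNF(R) diag = [2] → torsion [2]

Answer: M ≅ ℤ^2 ⊕ ℤ/2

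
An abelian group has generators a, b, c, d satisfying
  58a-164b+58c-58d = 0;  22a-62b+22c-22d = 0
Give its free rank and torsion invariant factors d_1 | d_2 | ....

rank_ℚ(R)=2; free=4−2=2
SNF(R) diag = [2, 6] → torsion [2, 6]

Answer: M ≅ ℤ^2 ⊕ ℤ/2 ⊕ ℤ/6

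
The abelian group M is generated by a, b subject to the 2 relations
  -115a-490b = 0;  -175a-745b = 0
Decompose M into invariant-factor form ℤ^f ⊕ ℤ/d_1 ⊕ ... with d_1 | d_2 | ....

Answer: M ≅ ℤ/5 ⊕ ℤ/15

Derivation:
rank_ℚ(R)=2; free=2−2=0
SNF(R) diag = [5, 15] → torsion [5, 15]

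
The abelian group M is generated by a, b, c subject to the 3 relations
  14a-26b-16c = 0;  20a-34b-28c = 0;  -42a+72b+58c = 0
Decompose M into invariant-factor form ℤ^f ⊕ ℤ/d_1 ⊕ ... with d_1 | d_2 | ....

rank_ℚ(R)=3; free=3−3=0
SNF(R) diag = [2, 2, 2] → torsion [2, 2, 2]

Answer: M ≅ ℤ/2 ⊕ ℤ/2 ⊕ ℤ/2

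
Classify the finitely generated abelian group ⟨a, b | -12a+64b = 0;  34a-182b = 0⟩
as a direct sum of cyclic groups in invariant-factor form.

Answer: M ≅ ℤ/2 ⊕ ℤ/4

Derivation:
rank_ℚ(R)=2; free=2−2=0
SNF(R) diag = [2, 4] → torsion [2, 4]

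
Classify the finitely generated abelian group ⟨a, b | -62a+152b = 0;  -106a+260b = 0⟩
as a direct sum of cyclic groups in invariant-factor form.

Answer: M ≅ ℤ/2 ⊕ ℤ/4

Derivation:
rank_ℚ(R)=2; free=2−2=0
SNF(R) diag = [2, 4] → torsion [2, 4]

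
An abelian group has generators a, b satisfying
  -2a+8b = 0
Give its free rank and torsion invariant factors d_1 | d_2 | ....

rank_ℚ(R)=1; free=2−1=1
SNF(R) diag = [2] → torsion [2]

Answer: M ≅ ℤ^1 ⊕ ℤ/2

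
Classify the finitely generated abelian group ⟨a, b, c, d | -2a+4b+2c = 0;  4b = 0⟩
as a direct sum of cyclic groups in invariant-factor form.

rank_ℚ(R)=2; free=4−2=2
SNF(R) diag = [2, 4] → torsion [2, 4]

Answer: M ≅ ℤ^2 ⊕ ℤ/2 ⊕ ℤ/4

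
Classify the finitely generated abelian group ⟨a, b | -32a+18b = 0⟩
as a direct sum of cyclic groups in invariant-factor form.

rank_ℚ(R)=1; free=2−1=1
SNF(R) diag = [2] → torsion [2]

Answer: M ≅ ℤ^1 ⊕ ℤ/2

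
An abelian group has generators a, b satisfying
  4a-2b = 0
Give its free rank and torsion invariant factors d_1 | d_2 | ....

Answer: M ≅ ℤ^1 ⊕ ℤ/2

Derivation:
rank_ℚ(R)=1; free=2−1=1
SNF(R) diag = [2] → torsion [2]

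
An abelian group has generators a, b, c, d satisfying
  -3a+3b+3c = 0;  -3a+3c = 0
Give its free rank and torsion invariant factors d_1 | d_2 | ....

rank_ℚ(R)=2; free=4−2=2
SNF(R) diag = [3, 3] → torsion [3, 3]

Answer: M ≅ ℤ^2 ⊕ ℤ/3 ⊕ ℤ/3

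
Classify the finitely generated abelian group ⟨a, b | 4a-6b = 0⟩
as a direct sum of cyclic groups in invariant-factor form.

rank_ℚ(R)=1; free=2−1=1
SNF(R) diag = [2] → torsion [2]

Answer: M ≅ ℤ^1 ⊕ ℤ/2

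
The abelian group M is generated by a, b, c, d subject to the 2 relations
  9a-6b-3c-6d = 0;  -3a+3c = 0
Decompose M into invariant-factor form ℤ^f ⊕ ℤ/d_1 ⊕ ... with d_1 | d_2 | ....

Answer: M ≅ ℤ^2 ⊕ ℤ/3 ⊕ ℤ/6

Derivation:
rank_ℚ(R)=2; free=4−2=2
SNF(R) diag = [3, 6] → torsion [3, 6]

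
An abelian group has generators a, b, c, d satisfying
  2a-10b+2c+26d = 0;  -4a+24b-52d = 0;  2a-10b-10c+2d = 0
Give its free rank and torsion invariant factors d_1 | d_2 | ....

rank_ℚ(R)=3; free=4−3=1
SNF(R) diag = [2, 4, 12] → torsion [2, 4, 12]

Answer: M ≅ ℤ^1 ⊕ ℤ/2 ⊕ ℤ/4 ⊕ ℤ/12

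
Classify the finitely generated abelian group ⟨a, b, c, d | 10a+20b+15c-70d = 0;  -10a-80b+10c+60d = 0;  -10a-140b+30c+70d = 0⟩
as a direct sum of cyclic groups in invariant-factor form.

rank_ℚ(R)=3; free=4−3=1
SNF(R) diag = [5, 10, 30] → torsion [5, 10, 30]

Answer: M ≅ ℤ^1 ⊕ ℤ/5 ⊕ ℤ/10 ⊕ ℤ/30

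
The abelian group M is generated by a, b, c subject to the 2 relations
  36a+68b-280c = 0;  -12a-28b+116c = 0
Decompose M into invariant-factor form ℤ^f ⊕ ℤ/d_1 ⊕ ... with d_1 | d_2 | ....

Answer: M ≅ ℤ^1 ⊕ ℤ/4 ⊕ ℤ/12

Derivation:
rank_ℚ(R)=2; free=3−2=1
SNF(R) diag = [4, 12] → torsion [4, 12]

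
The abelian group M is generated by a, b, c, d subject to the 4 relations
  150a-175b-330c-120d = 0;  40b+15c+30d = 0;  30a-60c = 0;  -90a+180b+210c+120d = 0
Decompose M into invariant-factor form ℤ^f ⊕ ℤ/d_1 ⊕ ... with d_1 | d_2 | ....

Answer: M ≅ ℤ/5 ⊕ ℤ/15 ⊕ ℤ/30 ⊕ ℤ/60

Derivation:
rank_ℚ(R)=4; free=4−4=0
SNF(R) diag = [5, 15, 30, 60] → torsion [5, 15, 30, 60]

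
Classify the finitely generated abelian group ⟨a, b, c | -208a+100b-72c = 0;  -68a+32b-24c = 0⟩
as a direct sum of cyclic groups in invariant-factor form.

rank_ℚ(R)=2; free=3−2=1
SNF(R) diag = [4, 12] → torsion [4, 12]

Answer: M ≅ ℤ^1 ⊕ ℤ/4 ⊕ ℤ/12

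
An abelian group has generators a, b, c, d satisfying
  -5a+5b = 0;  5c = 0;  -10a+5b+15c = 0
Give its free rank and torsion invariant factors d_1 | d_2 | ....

Answer: M ≅ ℤ^1 ⊕ ℤ/5 ⊕ ℤ/5 ⊕ ℤ/5

Derivation:
rank_ℚ(R)=3; free=4−3=1
SNF(R) diag = [5, 5, 5] → torsion [5, 5, 5]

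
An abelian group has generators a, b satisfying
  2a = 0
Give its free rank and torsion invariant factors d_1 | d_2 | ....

rank_ℚ(R)=1; free=2−1=1
SNF(R) diag = [2] → torsion [2]

Answer: M ≅ ℤ^1 ⊕ ℤ/2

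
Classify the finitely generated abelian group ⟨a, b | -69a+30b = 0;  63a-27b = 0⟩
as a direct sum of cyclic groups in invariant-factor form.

Answer: M ≅ ℤ/3 ⊕ ℤ/9

Derivation:
rank_ℚ(R)=2; free=2−2=0
SNF(R) diag = [3, 9] → torsion [3, 9]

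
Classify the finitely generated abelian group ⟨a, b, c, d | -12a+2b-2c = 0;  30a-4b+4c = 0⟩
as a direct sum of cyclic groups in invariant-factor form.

rank_ℚ(R)=2; free=4−2=2
SNF(R) diag = [2, 6] → torsion [2, 6]

Answer: M ≅ ℤ^2 ⊕ ℤ/2 ⊕ ℤ/6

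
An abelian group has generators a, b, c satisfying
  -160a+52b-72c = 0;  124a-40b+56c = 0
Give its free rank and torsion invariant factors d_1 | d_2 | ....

Answer: M ≅ ℤ^1 ⊕ ℤ/4 ⊕ ℤ/4

Derivation:
rank_ℚ(R)=2; free=3−2=1
SNF(R) diag = [4, 4] → torsion [4, 4]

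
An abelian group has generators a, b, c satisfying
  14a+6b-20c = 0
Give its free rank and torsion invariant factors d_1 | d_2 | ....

Answer: M ≅ ℤ^2 ⊕ ℤ/2

Derivation:
rank_ℚ(R)=1; free=3−1=2
SNF(R) diag = [2] → torsion [2]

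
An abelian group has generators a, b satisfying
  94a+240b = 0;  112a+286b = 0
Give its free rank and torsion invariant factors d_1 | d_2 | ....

rank_ℚ(R)=2; free=2−2=0
SNF(R) diag = [2, 2] → torsion [2, 2]

Answer: M ≅ ℤ/2 ⊕ ℤ/2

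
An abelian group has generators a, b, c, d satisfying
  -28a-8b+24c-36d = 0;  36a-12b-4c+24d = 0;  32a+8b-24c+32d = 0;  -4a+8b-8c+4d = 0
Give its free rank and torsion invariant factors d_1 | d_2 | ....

Answer: M ≅ ℤ/4 ⊕ ℤ/4 ⊕ ℤ/8 ⊕ ℤ/16

Derivation:
rank_ℚ(R)=4; free=4−4=0
SNF(R) diag = [4, 4, 8, 16] → torsion [4, 4, 8, 16]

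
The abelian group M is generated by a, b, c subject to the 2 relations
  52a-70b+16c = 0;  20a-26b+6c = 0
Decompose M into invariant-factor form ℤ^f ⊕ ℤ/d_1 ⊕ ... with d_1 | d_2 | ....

rank_ℚ(R)=2; free=3−2=1
SNF(R) diag = [2, 2] → torsion [2, 2]

Answer: M ≅ ℤ^1 ⊕ ℤ/2 ⊕ ℤ/2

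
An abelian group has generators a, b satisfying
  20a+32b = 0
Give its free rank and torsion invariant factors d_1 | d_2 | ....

rank_ℚ(R)=1; free=2−1=1
SNF(R) diag = [4] → torsion [4]

Answer: M ≅ ℤ^1 ⊕ ℤ/4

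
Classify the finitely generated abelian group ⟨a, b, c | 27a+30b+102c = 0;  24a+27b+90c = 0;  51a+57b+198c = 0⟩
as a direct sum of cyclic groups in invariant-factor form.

Answer: M ≅ ℤ/3 ⊕ ℤ/3 ⊕ ℤ/6

Derivation:
rank_ℚ(R)=3; free=3−3=0
SNF(R) diag = [3, 3, 6] → torsion [3, 3, 6]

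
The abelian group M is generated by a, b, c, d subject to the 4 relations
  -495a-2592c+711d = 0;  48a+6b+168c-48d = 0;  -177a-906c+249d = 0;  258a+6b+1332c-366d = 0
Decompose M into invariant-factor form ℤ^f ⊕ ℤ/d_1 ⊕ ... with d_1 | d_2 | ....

rank_ℚ(R)=4; free=4−4=0
SNF(R) diag = [3, 6, 18, 36] → torsion [3, 6, 18, 36]

Answer: M ≅ ℤ/3 ⊕ ℤ/6 ⊕ ℤ/18 ⊕ ℤ/36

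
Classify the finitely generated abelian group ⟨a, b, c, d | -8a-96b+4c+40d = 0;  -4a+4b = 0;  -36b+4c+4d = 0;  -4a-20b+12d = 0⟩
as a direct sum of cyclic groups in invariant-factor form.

rank_ℚ(R)=4; free=4−4=0
SNF(R) diag = [4, 4, 4, 12] → torsion [4, 4, 4, 12]

Answer: M ≅ ℤ/4 ⊕ ℤ/4 ⊕ ℤ/4 ⊕ ℤ/12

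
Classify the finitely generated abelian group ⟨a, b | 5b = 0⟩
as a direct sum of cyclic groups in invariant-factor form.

Answer: M ≅ ℤ^1 ⊕ ℤ/5

Derivation:
rank_ℚ(R)=1; free=2−1=1
SNF(R) diag = [5] → torsion [5]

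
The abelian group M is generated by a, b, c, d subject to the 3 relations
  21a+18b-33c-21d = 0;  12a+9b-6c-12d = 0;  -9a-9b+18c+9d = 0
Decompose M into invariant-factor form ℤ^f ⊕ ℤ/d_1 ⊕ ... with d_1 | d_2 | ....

Answer: M ≅ ℤ^1 ⊕ ℤ/3 ⊕ ℤ/9 ⊕ ℤ/9

Derivation:
rank_ℚ(R)=3; free=4−3=1
SNF(R) diag = [3, 9, 9] → torsion [3, 9, 9]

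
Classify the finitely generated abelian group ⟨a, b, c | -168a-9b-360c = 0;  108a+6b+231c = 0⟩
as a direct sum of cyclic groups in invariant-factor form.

Answer: M ≅ ℤ^1 ⊕ ℤ/3 ⊕ ℤ/3

Derivation:
rank_ℚ(R)=2; free=3−2=1
SNF(R) diag = [3, 3] → torsion [3, 3]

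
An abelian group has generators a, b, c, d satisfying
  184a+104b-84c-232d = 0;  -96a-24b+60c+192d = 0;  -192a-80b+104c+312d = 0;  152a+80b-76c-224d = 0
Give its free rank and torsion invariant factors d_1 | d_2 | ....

Answer: M ≅ ℤ/4 ⊕ ℤ/8 ⊕ ℤ/24 ⊕ ℤ/72

Derivation:
rank_ℚ(R)=4; free=4−4=0
SNF(R) diag = [4, 8, 24, 72] → torsion [4, 8, 24, 72]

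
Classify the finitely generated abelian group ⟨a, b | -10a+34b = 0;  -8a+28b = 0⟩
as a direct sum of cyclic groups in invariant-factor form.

Answer: M ≅ ℤ/2 ⊕ ℤ/4

Derivation:
rank_ℚ(R)=2; free=2−2=0
SNF(R) diag = [2, 4] → torsion [2, 4]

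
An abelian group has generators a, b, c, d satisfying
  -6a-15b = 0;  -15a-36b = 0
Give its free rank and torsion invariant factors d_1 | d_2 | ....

rank_ℚ(R)=2; free=4−2=2
SNF(R) diag = [3, 3] → torsion [3, 3]

Answer: M ≅ ℤ^2 ⊕ ℤ/3 ⊕ ℤ/3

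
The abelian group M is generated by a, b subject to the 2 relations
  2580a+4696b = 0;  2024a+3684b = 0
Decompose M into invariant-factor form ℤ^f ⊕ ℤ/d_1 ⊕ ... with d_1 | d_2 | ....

rank_ℚ(R)=2; free=2−2=0
SNF(R) diag = [4, 4] → torsion [4, 4]

Answer: M ≅ ℤ/4 ⊕ ℤ/4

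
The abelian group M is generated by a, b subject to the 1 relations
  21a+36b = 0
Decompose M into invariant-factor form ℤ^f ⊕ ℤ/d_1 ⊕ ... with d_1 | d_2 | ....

Answer: M ≅ ℤ^1 ⊕ ℤ/3

Derivation:
rank_ℚ(R)=1; free=2−1=1
SNF(R) diag = [3] → torsion [3]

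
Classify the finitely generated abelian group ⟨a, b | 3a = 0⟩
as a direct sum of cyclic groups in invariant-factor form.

Answer: M ≅ ℤ^1 ⊕ ℤ/3

Derivation:
rank_ℚ(R)=1; free=2−1=1
SNF(R) diag = [3] → torsion [3]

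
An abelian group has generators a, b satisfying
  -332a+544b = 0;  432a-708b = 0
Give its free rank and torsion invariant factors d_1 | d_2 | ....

rank_ℚ(R)=2; free=2−2=0
SNF(R) diag = [4, 12] → torsion [4, 12]

Answer: M ≅ ℤ/4 ⊕ ℤ/12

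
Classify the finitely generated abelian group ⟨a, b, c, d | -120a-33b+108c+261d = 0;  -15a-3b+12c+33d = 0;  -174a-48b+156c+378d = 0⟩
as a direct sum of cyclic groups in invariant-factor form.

Answer: M ≅ ℤ^1 ⊕ ℤ/3 ⊕ ℤ/3 ⊕ ℤ/6

Derivation:
rank_ℚ(R)=3; free=4−3=1
SNF(R) diag = [3, 3, 6] → torsion [3, 3, 6]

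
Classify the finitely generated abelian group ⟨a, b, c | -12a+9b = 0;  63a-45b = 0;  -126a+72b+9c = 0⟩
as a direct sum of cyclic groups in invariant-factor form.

Answer: M ≅ ℤ/3 ⊕ ℤ/9 ⊕ ℤ/9

Derivation:
rank_ℚ(R)=3; free=3−3=0
SNF(R) diag = [3, 9, 9] → torsion [3, 9, 9]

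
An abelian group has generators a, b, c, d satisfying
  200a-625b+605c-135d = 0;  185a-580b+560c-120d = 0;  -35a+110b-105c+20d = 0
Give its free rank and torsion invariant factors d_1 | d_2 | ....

Answer: M ≅ ℤ^1 ⊕ ℤ/5 ⊕ ℤ/5 ⊕ ℤ/15

Derivation:
rank_ℚ(R)=3; free=4−3=1
SNF(R) diag = [5, 5, 15] → torsion [5, 5, 15]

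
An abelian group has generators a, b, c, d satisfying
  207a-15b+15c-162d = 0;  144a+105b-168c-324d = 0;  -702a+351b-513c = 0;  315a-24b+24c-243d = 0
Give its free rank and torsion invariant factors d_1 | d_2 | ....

Answer: M ≅ ℤ/3 ⊕ ℤ/9 ⊕ ℤ/27 ⊕ ℤ/81

Derivation:
rank_ℚ(R)=4; free=4−4=0
SNF(R) diag = [3, 9, 27, 81] → torsion [3, 9, 27, 81]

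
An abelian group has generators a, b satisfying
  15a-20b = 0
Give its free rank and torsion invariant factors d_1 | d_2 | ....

rank_ℚ(R)=1; free=2−1=1
SNF(R) diag = [5] → torsion [5]

Answer: M ≅ ℤ^1 ⊕ ℤ/5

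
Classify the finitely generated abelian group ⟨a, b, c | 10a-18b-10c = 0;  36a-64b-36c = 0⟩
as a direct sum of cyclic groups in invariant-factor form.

rank_ℚ(R)=2; free=3−2=1
SNF(R) diag = [2, 4] → torsion [2, 4]

Answer: M ≅ ℤ^1 ⊕ ℤ/2 ⊕ ℤ/4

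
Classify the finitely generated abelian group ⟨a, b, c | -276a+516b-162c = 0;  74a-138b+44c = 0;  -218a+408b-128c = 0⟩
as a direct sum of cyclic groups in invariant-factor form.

rank_ℚ(R)=3; free=3−3=0
SNF(R) diag = [2, 6, 6] → torsion [2, 6, 6]

Answer: M ≅ ℤ/2 ⊕ ℤ/6 ⊕ ℤ/6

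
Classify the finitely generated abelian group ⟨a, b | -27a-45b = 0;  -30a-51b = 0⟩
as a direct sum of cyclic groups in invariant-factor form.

rank_ℚ(R)=2; free=2−2=0
SNF(R) diag = [3, 9] → torsion [3, 9]

Answer: M ≅ ℤ/3 ⊕ ℤ/9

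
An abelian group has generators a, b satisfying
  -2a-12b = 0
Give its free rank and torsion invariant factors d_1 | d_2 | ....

rank_ℚ(R)=1; free=2−1=1
SNF(R) diag = [2] → torsion [2]

Answer: M ≅ ℤ^1 ⊕ ℤ/2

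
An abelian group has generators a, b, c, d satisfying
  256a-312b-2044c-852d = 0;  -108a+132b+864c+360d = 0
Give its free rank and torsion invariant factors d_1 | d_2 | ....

rank_ℚ(R)=2; free=4−2=2
SNF(R) diag = [4, 12] → torsion [4, 12]

Answer: M ≅ ℤ^2 ⊕ ℤ/4 ⊕ ℤ/12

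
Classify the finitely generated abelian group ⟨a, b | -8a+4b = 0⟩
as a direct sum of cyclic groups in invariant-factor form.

Answer: M ≅ ℤ^1 ⊕ ℤ/4

Derivation:
rank_ℚ(R)=1; free=2−1=1
SNF(R) diag = [4] → torsion [4]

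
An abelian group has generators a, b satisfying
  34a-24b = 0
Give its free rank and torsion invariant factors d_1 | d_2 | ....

Answer: M ≅ ℤ^1 ⊕ ℤ/2

Derivation:
rank_ℚ(R)=1; free=2−1=1
SNF(R) diag = [2] → torsion [2]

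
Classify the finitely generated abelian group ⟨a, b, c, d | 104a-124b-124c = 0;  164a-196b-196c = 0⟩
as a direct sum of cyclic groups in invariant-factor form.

rank_ℚ(R)=2; free=4−2=2
SNF(R) diag = [4, 12] → torsion [4, 12]

Answer: M ≅ ℤ^2 ⊕ ℤ/4 ⊕ ℤ/12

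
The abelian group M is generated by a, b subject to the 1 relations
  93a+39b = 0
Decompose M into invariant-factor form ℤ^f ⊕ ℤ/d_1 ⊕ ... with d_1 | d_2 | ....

Answer: M ≅ ℤ^1 ⊕ ℤ/3

Derivation:
rank_ℚ(R)=1; free=2−1=1
SNF(R) diag = [3] → torsion [3]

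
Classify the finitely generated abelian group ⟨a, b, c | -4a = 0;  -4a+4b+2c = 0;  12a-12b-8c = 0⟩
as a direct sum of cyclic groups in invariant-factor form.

rank_ℚ(R)=3; free=3−3=0
SNF(R) diag = [2, 4, 4] → torsion [2, 4, 4]

Answer: M ≅ ℤ/2 ⊕ ℤ/4 ⊕ ℤ/4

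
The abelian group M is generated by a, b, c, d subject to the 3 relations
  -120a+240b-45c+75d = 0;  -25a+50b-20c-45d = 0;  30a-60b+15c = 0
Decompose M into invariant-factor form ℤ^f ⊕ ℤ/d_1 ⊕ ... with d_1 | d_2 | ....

rank_ℚ(R)=3; free=4−3=1
SNF(R) diag = [5, 15, 45] → torsion [5, 15, 45]

Answer: M ≅ ℤ^1 ⊕ ℤ/5 ⊕ ℤ/15 ⊕ ℤ/45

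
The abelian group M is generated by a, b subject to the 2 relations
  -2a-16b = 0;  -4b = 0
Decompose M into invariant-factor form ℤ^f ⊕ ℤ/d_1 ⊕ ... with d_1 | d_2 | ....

Answer: M ≅ ℤ/2 ⊕ ℤ/4

Derivation:
rank_ℚ(R)=2; free=2−2=0
SNF(R) diag = [2, 4] → torsion [2, 4]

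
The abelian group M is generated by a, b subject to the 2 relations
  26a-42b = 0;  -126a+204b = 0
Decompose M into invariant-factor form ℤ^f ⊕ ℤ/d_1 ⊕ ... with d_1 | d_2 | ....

Answer: M ≅ ℤ/2 ⊕ ℤ/6

Derivation:
rank_ℚ(R)=2; free=2−2=0
SNF(R) diag = [2, 6] → torsion [2, 6]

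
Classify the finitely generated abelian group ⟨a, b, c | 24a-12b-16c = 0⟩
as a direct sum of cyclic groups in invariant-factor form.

rank_ℚ(R)=1; free=3−1=2
SNF(R) diag = [4] → torsion [4]

Answer: M ≅ ℤ^2 ⊕ ℤ/4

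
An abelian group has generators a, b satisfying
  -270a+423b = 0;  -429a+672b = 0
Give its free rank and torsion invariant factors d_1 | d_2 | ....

Answer: M ≅ ℤ/3 ⊕ ℤ/9

Derivation:
rank_ℚ(R)=2; free=2−2=0
SNF(R) diag = [3, 9] → torsion [3, 9]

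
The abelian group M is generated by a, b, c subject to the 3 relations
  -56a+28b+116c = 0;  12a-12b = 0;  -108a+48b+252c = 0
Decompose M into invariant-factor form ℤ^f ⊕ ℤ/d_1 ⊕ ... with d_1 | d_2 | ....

rank_ℚ(R)=3; free=3−3=0
SNF(R) diag = [4, 12, 24] → torsion [4, 12, 24]

Answer: M ≅ ℤ/4 ⊕ ℤ/12 ⊕ ℤ/24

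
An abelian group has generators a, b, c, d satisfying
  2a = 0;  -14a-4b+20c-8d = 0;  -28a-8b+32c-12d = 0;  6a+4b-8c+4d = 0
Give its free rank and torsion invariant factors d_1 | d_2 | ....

Answer: M ≅ ℤ/2 ⊕ ℤ/4 ⊕ ℤ/4 ⊕ ℤ/4

Derivation:
rank_ℚ(R)=4; free=4−4=0
SNF(R) diag = [2, 4, 4, 4] → torsion [2, 4, 4, 4]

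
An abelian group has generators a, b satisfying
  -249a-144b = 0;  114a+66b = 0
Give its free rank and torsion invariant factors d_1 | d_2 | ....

rank_ℚ(R)=2; free=2−2=0
SNF(R) diag = [3, 6] → torsion [3, 6]

Answer: M ≅ ℤ/3 ⊕ ℤ/6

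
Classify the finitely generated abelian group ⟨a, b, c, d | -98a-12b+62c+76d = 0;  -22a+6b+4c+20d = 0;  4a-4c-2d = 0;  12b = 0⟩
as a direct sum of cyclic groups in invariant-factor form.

rank_ℚ(R)=4; free=4−4=0
SNF(R) diag = [2, 6, 18, 36] → torsion [2, 6, 18, 36]

Answer: M ≅ ℤ/2 ⊕ ℤ/6 ⊕ ℤ/18 ⊕ ℤ/36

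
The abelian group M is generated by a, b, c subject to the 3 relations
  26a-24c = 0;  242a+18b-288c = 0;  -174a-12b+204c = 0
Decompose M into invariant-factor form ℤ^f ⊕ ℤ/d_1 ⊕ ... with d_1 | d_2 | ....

rank_ℚ(R)=3; free=3−3=0
SNF(R) diag = [2, 6, 12] → torsion [2, 6, 12]

Answer: M ≅ ℤ/2 ⊕ ℤ/6 ⊕ ℤ/12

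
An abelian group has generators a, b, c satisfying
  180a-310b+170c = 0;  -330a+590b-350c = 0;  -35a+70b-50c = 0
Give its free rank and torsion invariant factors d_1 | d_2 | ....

Answer: M ≅ ℤ/5 ⊕ ℤ/10 ⊕ ℤ/20

Derivation:
rank_ℚ(R)=3; free=3−3=0
SNF(R) diag = [5, 10, 20] → torsion [5, 10, 20]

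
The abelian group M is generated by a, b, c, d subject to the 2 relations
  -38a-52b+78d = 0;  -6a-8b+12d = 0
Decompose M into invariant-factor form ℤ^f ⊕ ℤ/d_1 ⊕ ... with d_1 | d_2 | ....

Answer: M ≅ ℤ^2 ⊕ ℤ/2 ⊕ ℤ/2

Derivation:
rank_ℚ(R)=2; free=4−2=2
SNF(R) diag = [2, 2] → torsion [2, 2]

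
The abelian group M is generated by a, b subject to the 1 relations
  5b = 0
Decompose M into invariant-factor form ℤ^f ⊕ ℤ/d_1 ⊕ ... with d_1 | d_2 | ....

Answer: M ≅ ℤ^1 ⊕ ℤ/5

Derivation:
rank_ℚ(R)=1; free=2−1=1
SNF(R) diag = [5] → torsion [5]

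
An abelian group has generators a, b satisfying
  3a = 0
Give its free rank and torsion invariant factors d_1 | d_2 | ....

Answer: M ≅ ℤ^1 ⊕ ℤ/3

Derivation:
rank_ℚ(R)=1; free=2−1=1
SNF(R) diag = [3] → torsion [3]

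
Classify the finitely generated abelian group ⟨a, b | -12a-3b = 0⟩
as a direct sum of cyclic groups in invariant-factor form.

Answer: M ≅ ℤ^1 ⊕ ℤ/3

Derivation:
rank_ℚ(R)=1; free=2−1=1
SNF(R) diag = [3] → torsion [3]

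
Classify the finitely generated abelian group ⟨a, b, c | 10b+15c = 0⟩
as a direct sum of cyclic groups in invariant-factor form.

rank_ℚ(R)=1; free=3−1=2
SNF(R) diag = [5] → torsion [5]

Answer: M ≅ ℤ^2 ⊕ ℤ/5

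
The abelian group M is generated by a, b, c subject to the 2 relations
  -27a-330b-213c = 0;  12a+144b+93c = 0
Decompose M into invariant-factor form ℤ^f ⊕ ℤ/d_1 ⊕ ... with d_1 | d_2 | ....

Answer: M ≅ ℤ^1 ⊕ ℤ/3 ⊕ ℤ/3

Derivation:
rank_ℚ(R)=2; free=3−2=1
SNF(R) diag = [3, 3] → torsion [3, 3]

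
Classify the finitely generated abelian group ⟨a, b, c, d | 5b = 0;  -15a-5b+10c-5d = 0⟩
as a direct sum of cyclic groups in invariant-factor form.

rank_ℚ(R)=2; free=4−2=2
SNF(R) diag = [5, 5] → torsion [5, 5]

Answer: M ≅ ℤ^2 ⊕ ℤ/5 ⊕ ℤ/5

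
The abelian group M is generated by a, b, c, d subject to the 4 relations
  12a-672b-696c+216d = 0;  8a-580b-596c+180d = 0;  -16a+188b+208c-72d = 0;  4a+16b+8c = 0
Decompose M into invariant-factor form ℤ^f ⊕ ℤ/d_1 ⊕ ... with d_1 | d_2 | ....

Answer: M ≅ ℤ/4 ⊕ ℤ/12 ⊕ ℤ/36 ⊕ ℤ/72

Derivation:
rank_ℚ(R)=4; free=4−4=0
SNF(R) diag = [4, 12, 36, 72] → torsion [4, 12, 36, 72]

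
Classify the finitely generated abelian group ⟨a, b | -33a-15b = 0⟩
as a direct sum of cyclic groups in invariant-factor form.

Answer: M ≅ ℤ^1 ⊕ ℤ/3

Derivation:
rank_ℚ(R)=1; free=2−1=1
SNF(R) diag = [3] → torsion [3]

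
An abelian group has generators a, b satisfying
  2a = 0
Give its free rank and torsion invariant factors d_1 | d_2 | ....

rank_ℚ(R)=1; free=2−1=1
SNF(R) diag = [2] → torsion [2]

Answer: M ≅ ℤ^1 ⊕ ℤ/2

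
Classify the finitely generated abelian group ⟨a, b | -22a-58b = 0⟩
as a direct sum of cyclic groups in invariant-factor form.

rank_ℚ(R)=1; free=2−1=1
SNF(R) diag = [2] → torsion [2]

Answer: M ≅ ℤ^1 ⊕ ℤ/2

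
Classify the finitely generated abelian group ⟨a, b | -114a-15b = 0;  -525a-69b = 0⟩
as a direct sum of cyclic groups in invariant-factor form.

Answer: M ≅ ℤ/3 ⊕ ℤ/3

Derivation:
rank_ℚ(R)=2; free=2−2=0
SNF(R) diag = [3, 3] → torsion [3, 3]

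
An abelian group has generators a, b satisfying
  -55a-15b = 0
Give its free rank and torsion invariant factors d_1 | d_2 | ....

Answer: M ≅ ℤ^1 ⊕ ℤ/5

Derivation:
rank_ℚ(R)=1; free=2−1=1
SNF(R) diag = [5] → torsion [5]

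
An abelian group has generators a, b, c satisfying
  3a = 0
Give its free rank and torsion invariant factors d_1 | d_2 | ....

rank_ℚ(R)=1; free=3−1=2
SNF(R) diag = [3] → torsion [3]

Answer: M ≅ ℤ^2 ⊕ ℤ/3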